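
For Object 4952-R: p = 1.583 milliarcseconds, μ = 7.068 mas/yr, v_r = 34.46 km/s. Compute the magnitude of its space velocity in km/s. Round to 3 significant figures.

40.4 km/s

d = 1/p = 1/0.001583″ = 631.71 pc.
μ = 7.068 mas/yr = 0.007068 ″/yr.
v_t = 4.740 μ d = 4.740 × 0.007068 × 631.71 = 21.164 km/s.
v = √(v_r² + v_t²) = √(34.46² + 21.164²) = √1635.41 = 40.44 km/s.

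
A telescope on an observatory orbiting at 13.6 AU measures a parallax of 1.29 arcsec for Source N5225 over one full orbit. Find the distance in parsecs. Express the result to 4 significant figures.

With baseline B (in AU) and parallax p (in arcsec), d = B/p parsecs.
d = 13.6 / 1.29 = 10.543 pc.

10.54 pc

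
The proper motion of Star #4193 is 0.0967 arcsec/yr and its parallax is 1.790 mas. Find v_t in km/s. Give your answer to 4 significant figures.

256.1 km/s

d = 1/p = 1/0.001790″ = 558.66 pc.
v_t = 4.74 × μ × d = 4.74 × 0.0967 × 558.66 = 256.07 km/s.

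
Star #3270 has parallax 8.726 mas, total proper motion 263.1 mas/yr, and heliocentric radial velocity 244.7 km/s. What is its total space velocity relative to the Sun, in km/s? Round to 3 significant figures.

d = 1/p = 1/0.008726″ = 114.6 pc.
μ = 263.1 mas/yr = 0.2631 ″/yr.
v_t = 4.740 μ d = 4.740 × 0.2631 × 114.6 = 142.92 km/s.
v = √(v_r² + v_t²) = √(244.7² + 142.92²) = √80304.2 = 283.38 km/s.

283 km/s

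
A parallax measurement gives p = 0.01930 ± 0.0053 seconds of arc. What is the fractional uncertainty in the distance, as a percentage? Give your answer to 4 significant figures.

27.46%

For d = 1/p, |σ_d/d| = |σ_p/p|.
σ_p/p = 0.0053 / 0.01930 = 0.27461 = 27.461%.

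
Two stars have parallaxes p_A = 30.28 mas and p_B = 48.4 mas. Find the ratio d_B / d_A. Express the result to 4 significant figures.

0.6256

Since d = 1/p, d_B/d_A = p_A/p_B.
= 30.28 / 48.4 = 0.62562.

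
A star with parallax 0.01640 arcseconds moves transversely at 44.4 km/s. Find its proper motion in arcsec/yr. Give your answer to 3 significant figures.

0.154 arcsec/yr

d = 1/p = 1/0.01640″ = 60.976 pc.
μ = v_t / (4.74 d) = 44.4 / (4.74 × 60.976) = 44.4 / 289.03 = 0.15362 ″/yr.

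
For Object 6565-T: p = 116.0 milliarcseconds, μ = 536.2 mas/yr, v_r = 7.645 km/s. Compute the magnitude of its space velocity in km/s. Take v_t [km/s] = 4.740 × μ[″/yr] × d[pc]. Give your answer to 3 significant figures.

d = 1/p = 1/0.1160″ = 8.6207 pc.
μ = 536.2 mas/yr = 0.5362 ″/yr.
v_t = 4.740 μ d = 4.740 × 0.5362 × 8.6207 = 21.91 km/s.
v = √(v_r² + v_t²) = √(7.645² + 21.91²) = √538.494 = 23.205 km/s.

23.2 km/s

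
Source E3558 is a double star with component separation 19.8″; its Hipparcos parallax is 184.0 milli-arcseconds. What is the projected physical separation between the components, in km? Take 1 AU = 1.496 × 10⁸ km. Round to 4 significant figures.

d = 1/p = 1/0.1840″ = 5.4348 pc.
At distance d (pc), an angle of θ arcsec spans θ·d AU: s = 19.8 × 5.4348 = 107.61 AU.
= 107.61 × 1.496 × 10⁸ km = 1.6098 × 10^10 km.

1.610 × 10^10 km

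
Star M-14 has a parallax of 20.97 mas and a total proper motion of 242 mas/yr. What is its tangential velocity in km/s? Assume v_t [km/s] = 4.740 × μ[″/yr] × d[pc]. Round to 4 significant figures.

d = 1/p = 1/0.02097″ = 47.687 pc.
μ = 242 mas/yr = 0.242 ″/yr.
v_t = 4.74 × μ × d = 4.74 × 0.242 × 47.687 = 54.701 km/s.

54.70 km/s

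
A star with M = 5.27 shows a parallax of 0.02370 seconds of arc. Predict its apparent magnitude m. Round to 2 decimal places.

d = 1/p = 1/0.02370″ = 42.194 pc.
m − M = 5 log₁₀ d − 5 = 5 log₁₀(42.194) − 5 = 8.1263 − 5 = 3.1263.
m = M + (m − M) = 5.27 + 3.1263 = 8.40.

m = 8.40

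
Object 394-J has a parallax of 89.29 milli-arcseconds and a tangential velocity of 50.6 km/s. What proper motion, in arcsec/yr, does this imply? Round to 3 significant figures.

d = 1/p = 1/0.08929″ = 11.199 pc.
μ = v_t / (4.74 d) = 50.6 / (4.74 × 11.199) = 50.6 / 53.083 = 0.95322 ″/yr.

0.953 arcsec/yr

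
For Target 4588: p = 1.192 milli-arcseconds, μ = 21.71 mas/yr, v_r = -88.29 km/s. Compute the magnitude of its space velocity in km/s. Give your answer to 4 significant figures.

d = 1/p = 1/0.001192″ = 838.93 pc.
μ = 21.71 mas/yr = 0.02171 ″/yr.
v_t = 4.740 μ d = 4.740 × 0.02171 × 838.93 = 86.33 km/s.
v = √(v_r² + v_t²) = √((-88.29)² + 86.33²) = √15248 = 123.48 km/s.

123.5 km/s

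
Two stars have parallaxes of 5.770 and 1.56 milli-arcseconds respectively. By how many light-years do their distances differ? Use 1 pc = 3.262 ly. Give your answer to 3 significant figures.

d_A = 1/0.005770″ = 173.31 pc; d_B = 1/0.001560″ = 641.03 pc.
|d_B − d_A| = |641.03 − 173.31| = 467.72 pc = 467.72 × 3.262 ly = 1525.7 ly.

1530 ly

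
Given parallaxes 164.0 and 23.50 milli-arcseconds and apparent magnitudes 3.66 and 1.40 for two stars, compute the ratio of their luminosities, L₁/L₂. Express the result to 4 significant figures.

L₁/L₂ = 0.002561

d₁ = 1/p₁ = 1/0.1640″ = 6.0976 pc; d₂ = 1/p₂ = 1/0.02350″ = 42.553 pc.
M₁ = m₁ − 5 log₁₀ d₁ + 5 = 3.66 − 3.9258 + 5 = 4.7342.
M₂ = 1.40 − 8.1447 + 5 = -1.7447.
L₁/L₂ = 10^(0.4(M₂ − M₁)) = 10^(0.4 × (-6.4789)) = 10^(-2.59156) = 0.0025612.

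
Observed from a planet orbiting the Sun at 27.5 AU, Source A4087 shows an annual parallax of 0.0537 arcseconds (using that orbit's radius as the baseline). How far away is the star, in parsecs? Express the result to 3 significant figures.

With baseline B (in AU) and parallax p (in arcsec), d = B/p parsecs.
d = 27.5 / 0.0537 = 512.1 pc.

512 pc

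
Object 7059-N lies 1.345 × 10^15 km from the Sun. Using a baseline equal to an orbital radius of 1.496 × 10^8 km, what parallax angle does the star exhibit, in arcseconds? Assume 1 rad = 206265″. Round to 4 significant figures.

θ ≈ B/d = (1.496 × 10^8) / (1.345 × 10^15) = 1.1123 × 10^-7 rad.
In arcseconds: 1.1123 × 10^-7 × 206265 = 0.022943″.

0.02294 arcsec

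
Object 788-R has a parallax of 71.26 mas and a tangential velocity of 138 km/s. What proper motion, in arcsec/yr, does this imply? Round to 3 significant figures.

2.07 arcsec/yr

d = 1/p = 1/0.07126″ = 14.033 pc.
μ = v_t / (4.74 d) = 138 / (4.74 × 14.033) = 138 / 66.516 = 2.0747 ″/yr.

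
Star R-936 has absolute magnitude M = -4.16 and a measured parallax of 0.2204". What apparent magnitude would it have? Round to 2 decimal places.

d = 1/p = 1/0.2204″ = 4.5372 pc.
m − M = 5 log₁₀ d − 5 = 5 log₁₀(4.5372) − 5 = 3.2839 − 5 = -1.7161.
m = M + (m − M) = -4.16 + (-1.7161) = -5.88.

m = -5.88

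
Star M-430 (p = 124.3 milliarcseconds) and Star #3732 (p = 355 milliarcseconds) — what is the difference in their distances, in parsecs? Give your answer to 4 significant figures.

d_A = 1/0.1243″ = 8.0451 pc; d_B = 1/0.3550″ = 2.8169 pc.
|d_B − d_A| = |2.8169 − 8.0451| = 5.2282 pc.

5.228 pc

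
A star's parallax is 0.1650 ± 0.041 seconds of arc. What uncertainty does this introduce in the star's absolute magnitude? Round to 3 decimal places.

σ_M = 0.540 mag

M = m − 5 log₁₀ d + 5 = m + 5 log₁₀ p + 5, so ∂M/∂p = 5/(p ln 10).
σ_M = (5/ln 10) · (σ_p/p) = 2.1715 × 0.041/0.1650 = 2.1715 × 0.24848 = 0.53957.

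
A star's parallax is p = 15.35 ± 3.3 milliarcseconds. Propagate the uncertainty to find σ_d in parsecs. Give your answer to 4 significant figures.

14.01 pc

d = 1/p, so σ_d = σ_p / p².
σ_d = 0.00330 / (0.01535)² = 0.00330 / 0.00023562 = 14.006 pc.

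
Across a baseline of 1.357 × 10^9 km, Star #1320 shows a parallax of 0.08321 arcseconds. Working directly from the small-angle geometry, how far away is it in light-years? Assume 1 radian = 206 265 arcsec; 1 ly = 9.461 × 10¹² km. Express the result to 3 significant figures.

356 ly

θ = 0.08321″ = 0.08321/206265 = 4.0341 × 10^-7 rad.
d = B/θ = (1.357 × 10^9) / (4.0341 × 10^-7) = 3.3638 × 10^15 km = (3.3638 × 10^15) / (9.461 × 10^12) ly = 355.54 ly.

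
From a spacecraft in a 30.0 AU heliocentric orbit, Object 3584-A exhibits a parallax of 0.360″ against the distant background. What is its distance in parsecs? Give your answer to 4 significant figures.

83.33 pc

With baseline B (in AU) and parallax p (in arcsec), d = B/p parsecs.
d = 30.0 / 0.360 = 83.333 pc.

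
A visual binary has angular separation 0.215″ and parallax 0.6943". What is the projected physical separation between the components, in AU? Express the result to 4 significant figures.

d = 1/p = 1/0.6943″ = 1.4403 pc.
At distance d (pc), an angle of θ arcsec spans θ·d AU: s = 0.215 × 1.4403 = 0.30966 AU.

0.3097 AU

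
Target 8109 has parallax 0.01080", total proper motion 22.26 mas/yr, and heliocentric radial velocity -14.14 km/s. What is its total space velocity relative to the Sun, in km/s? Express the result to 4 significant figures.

17.19 km/s

d = 1/p = 1/0.01080″ = 92.593 pc.
μ = 22.26 mas/yr = 0.02226 ″/yr.
v_t = 4.740 μ d = 4.740 × 0.02226 × 92.593 = 9.7697 km/s.
v = √(v_r² + v_t²) = √((-14.14)² + 9.7697²) = √295.387 = 17.187 km/s.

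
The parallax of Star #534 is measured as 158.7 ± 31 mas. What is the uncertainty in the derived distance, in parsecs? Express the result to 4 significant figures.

1.231 pc

d = 1/p, so σ_d = σ_p / p².
σ_d = 0.0310 / (0.1587)² = 0.0310 / 0.025186 = 1.2308 pc.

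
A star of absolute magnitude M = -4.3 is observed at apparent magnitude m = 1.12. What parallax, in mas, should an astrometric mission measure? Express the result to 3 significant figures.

m − M = 1.12 − (-4.3) = 5.42.
d = 10^((m−M)/5 + 1) = 10^2.084 = 121.34 pc.
p = 1/d = 1/121.34 = 0.0082413 arcsec = 8.2413 mas.

8.24 mas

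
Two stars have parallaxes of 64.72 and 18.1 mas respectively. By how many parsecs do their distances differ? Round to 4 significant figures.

d_A = 1/0.06472″ = 15.451 pc; d_B = 1/0.01810″ = 55.249 pc.
|d_B − d_A| = |55.249 − 15.451| = 39.798 pc.

39.80 pc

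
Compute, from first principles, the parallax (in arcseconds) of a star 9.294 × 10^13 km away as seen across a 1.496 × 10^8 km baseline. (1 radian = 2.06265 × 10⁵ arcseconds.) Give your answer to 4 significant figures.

θ ≈ B/d = (1.496 × 10^8) / (9.294 × 10^13) = 1.6096 × 10^-6 rad.
In arcseconds: 1.6096 × 10^-6 × 206265 = 0.332″.

0.3320 arcsec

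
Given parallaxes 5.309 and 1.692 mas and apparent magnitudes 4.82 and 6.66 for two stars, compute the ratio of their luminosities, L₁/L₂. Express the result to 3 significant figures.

d₁ = 1/p₁ = 1/0.005309″ = 188.36 pc; d₂ = 1/p₂ = 1/0.001692″ = 591.02 pc.
M₁ = m₁ − 5 log₁₀ d₁ + 5 = 4.82 − 11.3749 + 5 = -1.5549.
M₂ = 6.66 − 13.8580 + 5 = -2.1980.
L₁/L₂ = 10^(0.4(M₂ − M₁)) = 10^(0.4 × (-0.6431)) = 10^(-0.25724) = 0.55304.

L₁/L₂ = 0.553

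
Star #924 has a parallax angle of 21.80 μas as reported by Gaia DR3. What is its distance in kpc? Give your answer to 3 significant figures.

45.9 kpc

p = 21.80 μas = 0.00002180 arcsec.
d = 1/p = 1/0.00002180 = 45872 pc.
= 45.872 kpc.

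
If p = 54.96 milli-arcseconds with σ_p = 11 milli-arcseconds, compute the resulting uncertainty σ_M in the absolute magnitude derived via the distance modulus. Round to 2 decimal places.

σ_M = 0.43 mag

M = m − 5 log₁₀ d + 5 = m + 5 log₁₀ p + 5, so ∂M/∂p = 5/(p ln 10).
σ_M = (5/ln 10) · (σ_p/p) = 2.1715 × 11/54.96 = 2.1715 × 0.20015 = 0.43463.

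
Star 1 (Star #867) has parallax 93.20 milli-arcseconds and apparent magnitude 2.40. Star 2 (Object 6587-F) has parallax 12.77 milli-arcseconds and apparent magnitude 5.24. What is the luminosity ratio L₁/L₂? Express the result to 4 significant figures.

d₁ = 1/p₁ = 1/0.09320″ = 10.73 pc; d₂ = 1/p₂ = 1/0.01277″ = 78.309 pc.
M₁ = m₁ − 5 log₁₀ d₁ + 5 = 2.40 − 5.1530 + 5 = 2.2470.
M₂ = 5.24 − 9.4691 + 5 = 0.7709.
L₁/L₂ = 10^(0.4(M₂ − M₁)) = 10^(0.4 × (-1.4761)) = 10^(-0.59044) = 0.25678.

L₁/L₂ = 0.2568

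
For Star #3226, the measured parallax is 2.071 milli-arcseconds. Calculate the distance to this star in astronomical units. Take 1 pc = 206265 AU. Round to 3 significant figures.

p = 2.071 milli-arcseconds = 0.002071 arcsec.
d = 1/p = 1/0.002071 = 482.86 pc.
In AU: 482.86 × 206265 = 9.9597 × 10^7 AU.

9.96 × 10^7 AU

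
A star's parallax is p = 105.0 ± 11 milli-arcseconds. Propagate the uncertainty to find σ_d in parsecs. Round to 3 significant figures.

0.998 pc

d = 1/p, so σ_d = σ_p / p².
σ_d = 0.0110 / (0.1050)² = 0.0110 / 0.011025 = 0.99773 pc.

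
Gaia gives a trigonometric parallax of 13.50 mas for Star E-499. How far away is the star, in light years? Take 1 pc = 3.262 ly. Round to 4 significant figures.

241.6 light years

p = 13.50 mas = 0.01350 arcsec.
d = 1/p = 1/0.01350 = 74.074 pc.
In light-years: 74.074 × 3.262 = 241.63 ly.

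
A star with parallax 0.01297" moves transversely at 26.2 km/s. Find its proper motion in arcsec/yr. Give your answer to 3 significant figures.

0.0717 arcsec/yr

d = 1/p = 1/0.01297″ = 77.101 pc.
μ = v_t / (4.74 d) = 26.2 / (4.74 × 77.101) = 26.2 / 365.46 = 0.07169 ″/yr.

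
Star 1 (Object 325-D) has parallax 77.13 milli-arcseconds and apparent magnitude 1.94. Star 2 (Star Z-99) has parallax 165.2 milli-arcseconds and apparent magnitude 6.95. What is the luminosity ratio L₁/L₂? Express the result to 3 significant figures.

d₁ = 1/p₁ = 1/0.07713″ = 12.965 pc; d₂ = 1/p₂ = 1/0.1652″ = 6.0533 pc.
M₁ = m₁ − 5 log₁₀ d₁ + 5 = 1.94 − 5.5639 + 5 = 1.3761.
M₂ = 6.95 − 3.9100 + 5 = 8.0400.
L₁/L₂ = 10^(0.4(M₂ − M₁)) = 10^(0.4 × 6.6639) = 10^2.66556 = 462.98.

L₁/L₂ = 463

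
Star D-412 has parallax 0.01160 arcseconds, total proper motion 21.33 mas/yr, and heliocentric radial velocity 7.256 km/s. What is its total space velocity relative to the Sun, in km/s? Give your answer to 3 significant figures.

11.3 km/s

d = 1/p = 1/0.01160″ = 86.207 pc.
μ = 21.33 mas/yr = 0.02133 ″/yr.
v_t = 4.740 μ d = 4.740 × 0.02133 × 86.207 = 8.7159 km/s.
v = √(v_r² + v_t²) = √(7.256² + 8.7159²) = √128.616 = 11.341 km/s.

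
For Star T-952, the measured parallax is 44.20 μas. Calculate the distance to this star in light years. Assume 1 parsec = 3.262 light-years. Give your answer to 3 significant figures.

73800 light years

p = 44.20 μas = 0.00004420 arcsec.
d = 1/p = 1/0.00004420 = 22624 pc.
In light-years: 22624 × 3.262 = 73799 ly.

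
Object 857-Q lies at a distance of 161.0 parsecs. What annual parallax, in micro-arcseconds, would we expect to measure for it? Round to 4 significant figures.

6211 μas

p = 1/d = 1/161 = 0.0062112 arcsec.
= 0.0062112 × 10⁶ = 6211.2 μas.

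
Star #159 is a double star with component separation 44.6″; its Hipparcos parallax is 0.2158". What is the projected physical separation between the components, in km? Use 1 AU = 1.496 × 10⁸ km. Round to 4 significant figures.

3.092 × 10^10 km

d = 1/p = 1/0.2158″ = 4.6339 pc.
At distance d (pc), an angle of θ arcsec spans θ·d AU: s = 44.6 × 4.6339 = 206.67 AU.
= 206.67 × 1.496 × 10⁸ km = 3.0918 × 10^10 km.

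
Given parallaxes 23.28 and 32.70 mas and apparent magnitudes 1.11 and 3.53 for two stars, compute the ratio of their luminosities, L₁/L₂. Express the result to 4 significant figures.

L₁/L₂ = 18.33

d₁ = 1/p₁ = 1/0.02328″ = 42.955 pc; d₂ = 1/p₂ = 1/0.03270″ = 30.581 pc.
M₁ = m₁ − 5 log₁₀ d₁ + 5 = 1.11 − 8.1651 + 5 = -2.0551.
M₂ = 3.53 − 7.4273 + 5 = 1.1027.
L₁/L₂ = 10^(0.4(M₂ − M₁)) = 10^(0.4 × 3.1578) = 10^1.26312 = 18.328.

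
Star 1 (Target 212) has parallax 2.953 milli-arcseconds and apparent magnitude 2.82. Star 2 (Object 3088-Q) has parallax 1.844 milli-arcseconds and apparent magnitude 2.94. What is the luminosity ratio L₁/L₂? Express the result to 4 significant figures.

d₁ = 1/p₁ = 1/0.002953″ = 338.64 pc; d₂ = 1/p₂ = 1/0.001844″ = 542.3 pc.
M₁ = m₁ − 5 log₁₀ d₁ + 5 = 2.82 − 12.6487 + 5 = -4.8287.
M₂ = 2.94 − 13.6712 + 5 = -5.7312.
L₁/L₂ = 10^(0.4(M₂ − M₁)) = 10^(0.4 × (-0.9025)) = 10^(-0.36100) = 0.43551.

L₁/L₂ = 0.4355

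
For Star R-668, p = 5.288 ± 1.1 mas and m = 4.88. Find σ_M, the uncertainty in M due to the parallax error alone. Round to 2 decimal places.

M = m − 5 log₁₀ d + 5 = m + 5 log₁₀ p + 5, so ∂M/∂p = 5/(p ln 10).
σ_M = (5/ln 10) · (σ_p/p) = 2.1715 × 1.1/5.288 = 2.1715 × 0.20802 = 0.45172.

σ_M = 0.45 mag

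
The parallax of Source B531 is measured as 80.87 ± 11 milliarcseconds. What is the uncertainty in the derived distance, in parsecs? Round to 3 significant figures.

d = 1/p, so σ_d = σ_p / p².
σ_d = 0.0110 / (0.08087)² = 0.0110 / 0.00654 = 1.682 pc.

1.68 pc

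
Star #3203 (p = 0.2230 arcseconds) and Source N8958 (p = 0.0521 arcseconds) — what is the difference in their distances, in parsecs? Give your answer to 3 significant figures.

d_A = 1/0.2230″ = 4.4843 pc; d_B = 1/0.05210″ = 19.194 pc.
|d_B − d_A| = |19.194 − 4.4843| = 14.71 pc.

14.7 pc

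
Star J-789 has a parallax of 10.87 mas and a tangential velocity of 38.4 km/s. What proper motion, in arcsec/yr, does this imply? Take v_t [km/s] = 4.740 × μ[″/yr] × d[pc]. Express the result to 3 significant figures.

d = 1/p = 1/0.01087″ = 91.996 pc.
μ = v_t / (4.74 d) = 38.4 / (4.74 × 91.996) = 38.4 / 436.06 = 0.088061 ″/yr.

0.0881 arcsec/yr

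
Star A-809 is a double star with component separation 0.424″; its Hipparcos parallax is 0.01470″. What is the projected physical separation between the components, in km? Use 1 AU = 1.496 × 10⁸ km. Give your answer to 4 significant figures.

4.315 × 10^9 km

d = 1/p = 1/0.01470″ = 68.027 pc.
At distance d (pc), an angle of θ arcsec spans θ·d AU: s = 0.424 × 68.027 = 28.843 AU.
= 28.843 × 1.496 × 10⁸ km = 4.3149 × 10^9 km.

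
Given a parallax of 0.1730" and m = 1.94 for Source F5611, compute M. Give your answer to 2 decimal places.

d = 1/p = 1/0.1730″ = 5.7803 pc.
m − M = 5 log₁₀(5.7803) − 5 = 3.8098 − 5 = -1.1902.
M = m − (m − M) = 1.94 − (-1.1902) = 3.13.

M = 3.13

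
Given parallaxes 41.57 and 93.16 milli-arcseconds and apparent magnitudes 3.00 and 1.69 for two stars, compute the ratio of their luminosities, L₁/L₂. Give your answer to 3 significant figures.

L₁/L₂ = 1.50

d₁ = 1/p₁ = 1/0.04157″ = 24.056 pc; d₂ = 1/p₂ = 1/0.09316″ = 10.734 pc.
M₁ = m₁ − 5 log₁₀ d₁ + 5 = 3.00 − 6.9061 + 5 = 1.0939.
M₂ = 1.69 − 5.1538 + 5 = 1.5362.
L₁/L₂ = 10^(0.4(M₂ − M₁)) = 10^(0.4 × 0.4423) = 10^0.17692 = 1.5029.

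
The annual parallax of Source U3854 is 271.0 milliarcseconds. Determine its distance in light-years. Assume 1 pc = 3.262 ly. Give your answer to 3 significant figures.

p = 271.0 milliarcseconds = 0.2710 arcsec.
d = 1/p = 1/0.2710 = 3.69 pc.
In light-years: 3.69 × 3.262 = 12.037 ly.

12.0 light years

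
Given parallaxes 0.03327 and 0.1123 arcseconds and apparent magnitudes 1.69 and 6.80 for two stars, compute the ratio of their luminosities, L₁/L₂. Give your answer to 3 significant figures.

L₁/L₂ = 1260

d₁ = 1/p₁ = 1/0.03327″ = 30.057 pc; d₂ = 1/p₂ = 1/0.1123″ = 8.9047 pc.
M₁ = m₁ − 5 log₁₀ d₁ + 5 = 1.69 − 7.3897 + 5 = -0.6997.
M₂ = 6.80 − 4.7481 + 5 = 7.0519.
L₁/L₂ = 10^(0.4(M₂ − M₁)) = 10^(0.4 × 7.7516) = 10^3.10064 = 1260.8.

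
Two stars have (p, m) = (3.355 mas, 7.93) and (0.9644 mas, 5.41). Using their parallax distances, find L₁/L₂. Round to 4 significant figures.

L₁/L₂ = 0.008112

d₁ = 1/p₁ = 1/0.003355″ = 298.06 pc; d₂ = 1/p₂ = 1/0.0009644″ = 1036.9 pc.
M₁ = m₁ − 5 log₁₀ d₁ + 5 = 7.93 − 12.3715 + 5 = 0.5585.
M₂ = 5.41 − 15.0787 + 5 = -4.6687.
L₁/L₂ = 10^(0.4(M₂ − M₁)) = 10^(0.4 × (-5.2272)) = 10^(-2.09088) = 0.0081119.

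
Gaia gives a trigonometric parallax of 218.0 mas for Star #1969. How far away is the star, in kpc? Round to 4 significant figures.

0.004587 kpc

p = 218.0 mas = 0.2180 arcsec.
d = 1/p = 1/0.2180 = 4.5872 pc.
= 0.0045872 kpc.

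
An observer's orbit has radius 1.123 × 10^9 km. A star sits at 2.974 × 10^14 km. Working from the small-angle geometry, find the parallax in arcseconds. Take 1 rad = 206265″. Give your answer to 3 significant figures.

θ ≈ B/d = (1.123 × 10^9) / (2.974 × 10^14) = 3.7761 × 10^-6 rad.
In arcseconds: 3.7761 × 10^-6 × 206265 = 0.77888″.

0.779 arcsec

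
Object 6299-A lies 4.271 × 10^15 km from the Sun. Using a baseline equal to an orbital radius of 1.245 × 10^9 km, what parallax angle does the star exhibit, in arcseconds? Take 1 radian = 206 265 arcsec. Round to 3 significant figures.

0.0601 arcsec

θ ≈ B/d = (1.245 × 10^9) / (4.271 × 10^15) = 2.9150 × 10^-7 rad.
In arcseconds: 2.9150 × 10^-7 × 206265 = 0.060126″.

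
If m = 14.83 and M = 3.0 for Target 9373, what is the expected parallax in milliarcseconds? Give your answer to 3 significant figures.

0.431 mas

m − M = 14.83 − 3.0 = 11.83.
d = 10^((m−M)/5 + 1) = 10^3.366 = 2322.7 pc.
p = 1/d = 1/2322.7 = 0.00043053 arcsec = 0.43053 mas.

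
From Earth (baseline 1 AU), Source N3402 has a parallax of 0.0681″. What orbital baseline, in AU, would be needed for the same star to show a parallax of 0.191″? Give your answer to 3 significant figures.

2.80 AU

Parallax scales linearly with baseline: p ∝ B, so B = p_target / p_Earth × 1 AU.
B = 0.191 / 0.0681 = 2.8047 AU.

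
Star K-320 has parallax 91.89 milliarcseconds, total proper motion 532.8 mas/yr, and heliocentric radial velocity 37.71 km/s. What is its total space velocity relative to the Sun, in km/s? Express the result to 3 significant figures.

d = 1/p = 1/0.09189″ = 10.883 pc.
μ = 532.8 mas/yr = 0.5328 ″/yr.
v_t = 4.740 μ d = 4.740 × 0.5328 × 10.883 = 27.485 km/s.
v = √(v_r² + v_t²) = √(37.71² + 27.485²) = √2177.47 = 46.663 km/s.

46.7 km/s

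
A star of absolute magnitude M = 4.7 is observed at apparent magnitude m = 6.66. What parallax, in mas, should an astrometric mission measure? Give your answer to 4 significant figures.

m − M = 6.66 − 4.7 = 1.96.
d = 10^((m−M)/5 + 1) = 10^1.392 = 24.66 pc.
p = 1/d = 1/24.66 = 0.040552 arcsec = 40.552 mas.

40.55 mas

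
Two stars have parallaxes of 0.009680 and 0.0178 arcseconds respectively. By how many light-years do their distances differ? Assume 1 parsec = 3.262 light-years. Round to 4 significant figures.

153.7 ly

d_A = 1/0.009680″ = 103.31 pc; d_B = 1/0.01780″ = 56.18 pc.
|d_B − d_A| = |56.18 − 103.31| = 47.13 pc = 47.13 × 3.262 ly = 153.74 ly.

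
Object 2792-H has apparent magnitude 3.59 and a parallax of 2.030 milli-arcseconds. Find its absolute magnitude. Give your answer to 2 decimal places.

d = 1/p = 1/0.002030″ = 492.61 pc.
m − M = 5 log₁₀(492.61) − 5 = 13.4625 − 5 = 8.4625.
M = m − (m − M) = 3.59 − 8.4625 = -4.87.

M = -4.87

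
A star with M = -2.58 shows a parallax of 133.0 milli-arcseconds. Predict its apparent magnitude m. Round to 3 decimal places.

m = -3.199

d = 1/p = 1/0.1330″ = 7.5188 pc.
m − M = 5 log₁₀ d − 5 = 5 log₁₀(7.5188) − 5 = 4.3807 − 5 = -0.6193.
m = M + (m − M) = -2.58 + (-0.6193) = -3.199.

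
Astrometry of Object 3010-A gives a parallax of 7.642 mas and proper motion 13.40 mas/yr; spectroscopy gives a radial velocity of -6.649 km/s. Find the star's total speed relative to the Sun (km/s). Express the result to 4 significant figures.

d = 1/p = 1/0.007642″ = 130.86 pc.
μ = 13.40 mas/yr = 0.01340 ″/yr.
v_t = 4.740 μ d = 4.740 × 0.01340 × 130.86 = 8.3117 km/s.
v = √(v_r² + v_t²) = √((-6.649)² + 8.3117²) = √113.294 = 10.644 km/s.

10.64 km/s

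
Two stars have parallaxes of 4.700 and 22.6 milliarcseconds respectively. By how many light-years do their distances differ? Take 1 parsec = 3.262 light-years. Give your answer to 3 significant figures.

d_A = 1/0.004700″ = 212.77 pc; d_B = 1/0.02260″ = 44.248 pc.
|d_B − d_A| = |44.248 − 212.77| = 168.52 pc = 168.52 × 3.262 ly = 549.71 ly.

550 ly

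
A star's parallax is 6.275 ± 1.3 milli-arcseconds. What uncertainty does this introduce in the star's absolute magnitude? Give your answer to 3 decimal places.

M = m − 5 log₁₀ d + 5 = m + 5 log₁₀ p + 5, so ∂M/∂p = 5/(p ln 10).
σ_M = (5/ln 10) · (σ_p/p) = 2.1715 × 1.3/6.275 = 2.1715 × 0.20717 = 0.44987.

σ_M = 0.450 mag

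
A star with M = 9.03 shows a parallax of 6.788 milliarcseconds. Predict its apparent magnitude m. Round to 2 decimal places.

m = 14.87

d = 1/p = 1/0.006788″ = 147.32 pc.
m − M = 5 log₁₀ d − 5 = 5 log₁₀(147.32) − 5 = 10.8413 − 5 = 5.8413.
m = M + (m − M) = 9.03 + 5.8413 = 14.87.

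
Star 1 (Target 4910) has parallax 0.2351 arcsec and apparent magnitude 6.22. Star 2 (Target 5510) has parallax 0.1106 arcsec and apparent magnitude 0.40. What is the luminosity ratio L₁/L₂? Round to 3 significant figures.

d₁ = 1/p₁ = 1/0.2351″ = 4.2535 pc; d₂ = 1/p₂ = 1/0.1106″ = 9.0416 pc.
M₁ = m₁ − 5 log₁₀ d₁ + 5 = 6.22 − 3.1437 + 5 = 8.0763.
M₂ = 0.40 − 4.7812 + 5 = 0.6188.
L₁/L₂ = 10^(0.4(M₂ − M₁)) = 10^(0.4 × (-7.4575)) = 10^(-2.98300) = 0.0010399.

L₁/L₂ = 0.00104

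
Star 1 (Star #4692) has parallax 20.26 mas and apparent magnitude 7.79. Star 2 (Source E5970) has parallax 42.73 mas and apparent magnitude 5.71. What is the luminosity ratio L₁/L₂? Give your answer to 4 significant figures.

d₁ = 1/p₁ = 1/0.02026″ = 49.358 pc; d₂ = 1/p₂ = 1/0.04273″ = 23.403 pc.
M₁ = m₁ − 5 log₁₀ d₁ + 5 = 7.79 − 8.4668 + 5 = 4.3232.
M₂ = 5.71 − 6.8464 + 5 = 3.8636.
L₁/L₂ = 10^(0.4(M₂ − M₁)) = 10^(0.4 × (-0.4596)) = 10^(-0.18384) = 0.65488.

L₁/L₂ = 0.6549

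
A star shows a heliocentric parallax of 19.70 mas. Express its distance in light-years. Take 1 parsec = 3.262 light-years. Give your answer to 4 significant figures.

165.6 light years

p = 19.70 mas = 0.01970 arcsec.
d = 1/p = 1/0.01970 = 50.761 pc.
In light-years: 50.761 × 3.262 = 165.58 ly.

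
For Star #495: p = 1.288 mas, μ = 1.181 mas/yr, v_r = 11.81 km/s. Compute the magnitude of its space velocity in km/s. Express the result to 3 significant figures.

12.6 km/s

d = 1/p = 1/0.001288″ = 776.4 pc.
μ = 1.181 mas/yr = 0.001181 ″/yr.
v_t = 4.740 μ d = 4.740 × 0.001181 × 776.4 = 4.3462 km/s.
v = √(v_r² + v_t²) = √(11.81² + 4.3462²) = √158.366 = 12.584 km/s.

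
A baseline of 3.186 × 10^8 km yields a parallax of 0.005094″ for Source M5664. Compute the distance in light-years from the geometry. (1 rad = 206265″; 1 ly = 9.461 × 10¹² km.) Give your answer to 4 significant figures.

1364 ly

θ = 0.005094″ = 0.005094/206265 = 2.4696 × 10^-8 rad.
d = B/θ = (3.186 × 10^8) / (2.4696 × 10^-8) = 1.2901 × 10^16 km = (1.2901 × 10^16) / (9.461 × 10^12) ly = 1363.6 ly.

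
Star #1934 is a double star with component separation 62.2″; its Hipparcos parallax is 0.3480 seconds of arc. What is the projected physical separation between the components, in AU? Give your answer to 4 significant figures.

178.7 AU

d = 1/p = 1/0.3480″ = 2.8736 pc.
At distance d (pc), an angle of θ arcsec spans θ·d AU: s = 62.2 × 2.8736 = 178.74 AU.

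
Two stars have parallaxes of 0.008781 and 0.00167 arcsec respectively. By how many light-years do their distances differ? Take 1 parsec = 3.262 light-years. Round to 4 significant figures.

d_A = 1/0.008781″ = 113.88 pc; d_B = 1/0.001670″ = 598.8 pc.
|d_B − d_A| = |598.8 − 113.88| = 484.92 pc = 484.92 × 3.262 ly = 1581.8 ly.

1582 ly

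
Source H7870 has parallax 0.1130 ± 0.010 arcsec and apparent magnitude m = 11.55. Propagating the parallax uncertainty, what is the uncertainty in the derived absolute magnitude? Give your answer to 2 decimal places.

M = m − 5 log₁₀ d + 5 = m + 5 log₁₀ p + 5, so ∂M/∂p = 5/(p ln 10).
σ_M = (5/ln 10) · (σ_p/p) = 2.1715 × 0.010/0.1130 = 2.1715 × 0.088496 = 0.19217.

σ_M = 0.19 mag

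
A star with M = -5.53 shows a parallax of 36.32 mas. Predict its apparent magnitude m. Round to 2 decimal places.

m = -3.33

d = 1/p = 1/0.03632″ = 27.533 pc.
m − M = 5 log₁₀ d − 5 = 5 log₁₀(27.533) − 5 = 7.1993 − 5 = 2.1993.
m = M + (m − M) = -5.53 + 2.1993 = -3.33.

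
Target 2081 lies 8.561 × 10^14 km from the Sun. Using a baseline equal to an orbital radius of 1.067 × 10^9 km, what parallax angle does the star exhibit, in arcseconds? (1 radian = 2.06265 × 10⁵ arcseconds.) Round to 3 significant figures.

θ ≈ B/d = (1.067 × 10^9) / (8.561 × 10^14) = 1.2463 × 10^-6 rad.
In arcseconds: 1.2463 × 10^-6 × 206265 = 0.25707″.

0.257 arcsec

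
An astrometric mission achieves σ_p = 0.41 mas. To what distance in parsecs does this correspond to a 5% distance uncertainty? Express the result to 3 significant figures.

122 pc

σ_d/d = σ_p/p, so the condition is σ_p/p ≤ 0.05, i.e. p ≥ σ_p/0.05.
p_min = 0.41/0.05 = 8.2 mas = 0.0082 arcsec.
d_max = 1/p_min = 1/0.0082 = 121.95 pc.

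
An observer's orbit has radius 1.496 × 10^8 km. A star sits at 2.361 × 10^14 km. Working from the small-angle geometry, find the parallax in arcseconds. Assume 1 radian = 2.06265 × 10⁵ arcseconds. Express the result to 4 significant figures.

θ ≈ B/d = (1.496 × 10^8) / (2.361 × 10^14) = 6.3363 × 10^-7 rad.
In arcseconds: 6.3363 × 10^-7 × 206265 = 0.1307″.

0.1307 arcsec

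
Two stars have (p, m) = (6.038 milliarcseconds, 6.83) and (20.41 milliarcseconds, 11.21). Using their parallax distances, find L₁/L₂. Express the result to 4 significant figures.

L₁/L₂ = 645.5

d₁ = 1/p₁ = 1/0.006038″ = 165.62 pc; d₂ = 1/p₂ = 1/0.02041″ = 48.996 pc.
M₁ = m₁ − 5 log₁₀ d₁ + 5 = 6.83 − 11.0956 + 5 = 0.7344.
M₂ = 11.21 − 8.4508 + 5 = 7.7592.
L₁/L₂ = 10^(0.4(M₂ − M₁)) = 10^(0.4 × 7.0248) = 10^2.80992 = 645.54.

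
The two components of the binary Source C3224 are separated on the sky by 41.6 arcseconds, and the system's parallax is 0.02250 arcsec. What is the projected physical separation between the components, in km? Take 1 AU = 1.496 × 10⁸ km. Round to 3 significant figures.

2.77 × 10^11 km

d = 1/p = 1/0.02250″ = 44.444 pc.
At distance d (pc), an angle of θ arcsec spans θ·d AU: s = 41.6 × 44.444 = 1848.9 AU.
= 1848.9 × 1.496 × 10⁸ km = 2.7660 × 10^11 km.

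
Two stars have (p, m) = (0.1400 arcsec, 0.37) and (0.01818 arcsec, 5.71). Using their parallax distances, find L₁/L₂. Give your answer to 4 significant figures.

d₁ = 1/p₁ = 1/0.1400″ = 7.1429 pc; d₂ = 1/p₂ = 1/0.01818″ = 55.006 pc.
M₁ = m₁ − 5 log₁₀ d₁ + 5 = 0.37 − 4.2694 + 5 = 1.1006.
M₂ = 5.71 − 8.7021 + 5 = 2.0079.
L₁/L₂ = 10^(0.4(M₂ − M₁)) = 10^(0.4 × 0.9073) = 10^0.36292 = 2.3063.

L₁/L₂ = 2.306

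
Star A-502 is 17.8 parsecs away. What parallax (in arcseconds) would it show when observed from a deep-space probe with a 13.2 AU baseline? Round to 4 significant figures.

p (arcsec) = B (AU) / d (pc).
p = 13.2 / 17.8 = 0.74157 arcsec.

0.7416 arcsec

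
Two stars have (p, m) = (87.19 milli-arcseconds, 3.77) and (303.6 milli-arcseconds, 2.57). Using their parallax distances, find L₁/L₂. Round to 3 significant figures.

L₁/L₂ = 4.01

d₁ = 1/p₁ = 1/0.08719″ = 11.469 pc; d₂ = 1/p₂ = 1/0.3036″ = 3.2938 pc.
M₁ = m₁ − 5 log₁₀ d₁ + 5 = 3.77 − 5.2976 + 5 = 3.4724.
M₂ = 2.57 − 2.5885 + 5 = 4.9815.
L₁/L₂ = 10^(0.4(M₂ − M₁)) = 10^(0.4 × 1.5091) = 10^0.60364 = 4.0146.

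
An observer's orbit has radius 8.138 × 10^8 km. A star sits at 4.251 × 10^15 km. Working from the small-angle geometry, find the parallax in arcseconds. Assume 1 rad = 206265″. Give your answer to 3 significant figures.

θ ≈ B/d = (8.138 × 10^8) / (4.251 × 10^15) = 1.9144 × 10^-7 rad.
In arcseconds: 1.9144 × 10^-7 × 206265 = 0.039487″.

0.0395 arcsec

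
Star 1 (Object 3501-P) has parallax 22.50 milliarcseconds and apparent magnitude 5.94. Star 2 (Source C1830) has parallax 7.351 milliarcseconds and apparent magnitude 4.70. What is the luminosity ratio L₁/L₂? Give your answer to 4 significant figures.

L₁/L₂ = 0.03407

d₁ = 1/p₁ = 1/0.02250″ = 44.444 pc; d₂ = 1/p₂ = 1/0.007351″ = 136.04 pc.
M₁ = m₁ − 5 log₁₀ d₁ + 5 = 5.94 − 8.2391 + 5 = 2.7009.
M₂ = 4.70 − 10.6683 + 5 = -0.9683.
L₁/L₂ = 10^(0.4(M₂ − M₁)) = 10^(0.4 × (-3.6692)) = 10^(-1.46768) = 0.034066.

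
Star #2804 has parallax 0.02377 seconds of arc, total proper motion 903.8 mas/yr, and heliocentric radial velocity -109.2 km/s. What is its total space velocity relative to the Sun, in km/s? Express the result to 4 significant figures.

210.7 km/s

d = 1/p = 1/0.02377″ = 42.07 pc.
μ = 903.8 mas/yr = 0.9038 ″/yr.
v_t = 4.740 μ d = 4.740 × 0.9038 × 42.07 = 180.23 km/s.
v = √(v_r² + v_t²) = √((-109.2)² + 180.23²) = √44407.5 = 210.73 km/s.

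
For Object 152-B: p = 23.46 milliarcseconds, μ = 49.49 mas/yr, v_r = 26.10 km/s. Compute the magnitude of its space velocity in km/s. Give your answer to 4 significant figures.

d = 1/p = 1/0.02346″ = 42.626 pc.
μ = 49.49 mas/yr = 0.04949 ″/yr.
v_t = 4.740 μ d = 4.740 × 0.04949 × 42.626 = 9.9993 km/s.
v = √(v_r² + v_t²) = √(26.10² + 9.9993²) = √781.196 = 27.95 km/s.

27.95 km/s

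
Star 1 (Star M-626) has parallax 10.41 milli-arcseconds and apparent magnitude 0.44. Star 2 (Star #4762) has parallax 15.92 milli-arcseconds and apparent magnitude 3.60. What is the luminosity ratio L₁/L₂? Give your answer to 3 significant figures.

L₁/L₂ = 43.0

d₁ = 1/p₁ = 1/0.01041″ = 96.061 pc; d₂ = 1/p₂ = 1/0.01592″ = 62.814 pc.
M₁ = m₁ − 5 log₁₀ d₁ + 5 = 0.44 − 9.9127 + 5 = -4.4727.
M₂ = 3.60 − 8.9903 + 5 = -0.3903.
L₁/L₂ = 10^(0.4(M₂ − M₁)) = 10^(0.4 × 4.0824) = 10^1.63296 = 42.95.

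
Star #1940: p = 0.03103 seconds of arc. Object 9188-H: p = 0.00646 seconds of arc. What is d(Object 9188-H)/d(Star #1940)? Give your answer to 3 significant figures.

Since d = 1/p, d_B/d_A = p_A/p_B.
= 0.03103 / 0.00646 = 4.8034.

4.80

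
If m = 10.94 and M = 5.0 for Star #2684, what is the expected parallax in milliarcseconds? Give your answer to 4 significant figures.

6.486 mas

m − M = 10.94 − 5.0 = 5.94.
d = 10^((m−M)/5 + 1) = 10^2.188 = 154.17 pc.
p = 1/d = 1/154.17 = 0.0064863 arcsec = 6.4863 mas.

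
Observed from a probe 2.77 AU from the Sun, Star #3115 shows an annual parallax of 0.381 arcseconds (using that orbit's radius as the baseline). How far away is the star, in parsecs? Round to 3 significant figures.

7.27 pc

With baseline B (in AU) and parallax p (in arcsec), d = B/p parsecs.
d = 2.77 / 0.381 = 7.2703 pc.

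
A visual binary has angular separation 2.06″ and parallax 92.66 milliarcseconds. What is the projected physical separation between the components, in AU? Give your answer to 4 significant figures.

22.23 AU

d = 1/p = 1/0.09266″ = 10.792 pc.
At distance d (pc), an angle of θ arcsec spans θ·d AU: s = 2.06 × 10.792 = 22.232 AU.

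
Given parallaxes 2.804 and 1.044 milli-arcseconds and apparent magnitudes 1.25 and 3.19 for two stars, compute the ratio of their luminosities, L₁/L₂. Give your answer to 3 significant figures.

L₁/L₂ = 0.828

d₁ = 1/p₁ = 1/0.002804″ = 356.63 pc; d₂ = 1/p₂ = 1/0.001044″ = 957.85 pc.
M₁ = m₁ − 5 log₁₀ d₁ + 5 = 1.25 − 12.7611 + 5 = -6.5111.
M₂ = 3.19 − 14.9065 + 5 = -6.7165.
L₁/L₂ = 10^(0.4(M₂ − M₁)) = 10^(0.4 × (-0.2054)) = 10^(-0.08216) = 0.82764.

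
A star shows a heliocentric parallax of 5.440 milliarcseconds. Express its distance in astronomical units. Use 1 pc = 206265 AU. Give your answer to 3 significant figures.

3.79 × 10^7 AU

p = 5.440 milliarcseconds = 0.005440 arcsec.
d = 1/p = 1/0.005440 = 183.82 pc.
In AU: 183.82 × 206265 = 3.7916 × 10^7 AU.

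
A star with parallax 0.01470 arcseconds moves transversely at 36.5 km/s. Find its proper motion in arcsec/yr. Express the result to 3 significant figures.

d = 1/p = 1/0.01470″ = 68.027 pc.
μ = v_t / (4.74 d) = 36.5 / (4.74 × 68.027) = 36.5 / 322.45 = 0.1132 ″/yr.

0.113 arcsec/yr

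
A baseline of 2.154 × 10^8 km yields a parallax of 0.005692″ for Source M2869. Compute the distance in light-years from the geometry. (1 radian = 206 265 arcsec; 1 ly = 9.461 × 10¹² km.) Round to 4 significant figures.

825.0 ly

θ = 0.005692″ = 0.005692/206265 = 2.7596 × 10^-8 rad.
d = B/θ = (2.154 × 10^8) / (2.7596 × 10^-8) = 7.8055 × 10^15 km = (7.8055 × 10^15) / (9.461 × 10^12) ly = 825.02 ly.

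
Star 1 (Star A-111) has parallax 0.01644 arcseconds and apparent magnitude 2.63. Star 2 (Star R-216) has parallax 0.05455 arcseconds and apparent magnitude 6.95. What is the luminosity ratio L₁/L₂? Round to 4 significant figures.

d₁ = 1/p₁ = 1/0.01644″ = 60.827 pc; d₂ = 1/p₂ = 1/0.05455″ = 18.332 pc.
M₁ = m₁ − 5 log₁₀ d₁ + 5 = 2.63 − 8.9205 + 5 = -1.2905.
M₂ = 6.95 − 6.3160 + 5 = 5.6340.
L₁/L₂ = 10^(0.4(M₂ − M₁)) = 10^(0.4 × 6.9245) = 10^2.76980 = 588.57.

L₁/L₂ = 588.6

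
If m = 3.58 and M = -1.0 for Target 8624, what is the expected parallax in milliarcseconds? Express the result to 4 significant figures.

12.13 mas

m − M = 3.58 − (-1.0) = 4.58.
d = 10^((m−M)/5 + 1) = 10^1.916 = 82.414 pc.
p = 1/d = 1/82.414 = 0.012134 arcsec = 12.134 mas.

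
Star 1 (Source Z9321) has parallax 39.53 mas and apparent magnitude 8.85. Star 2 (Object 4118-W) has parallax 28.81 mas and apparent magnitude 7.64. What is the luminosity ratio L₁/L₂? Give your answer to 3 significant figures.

d₁ = 1/p₁ = 1/0.03953″ = 25.297 pc; d₂ = 1/p₂ = 1/0.02881″ = 34.71 pc.
M₁ = m₁ − 5 log₁₀ d₁ + 5 = 8.85 − 7.0153 + 5 = 6.8347.
M₂ = 7.64 − 7.7023 + 5 = 4.9377.
L₁/L₂ = 10^(0.4(M₂ − M₁)) = 10^(0.4 × (-1.8970)) = 10^(-0.75880) = 0.17426.

L₁/L₂ = 0.174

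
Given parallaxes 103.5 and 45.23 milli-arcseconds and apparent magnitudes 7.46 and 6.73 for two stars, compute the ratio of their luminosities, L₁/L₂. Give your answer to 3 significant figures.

d₁ = 1/p₁ = 1/0.1035″ = 9.6618 pc; d₂ = 1/p₂ = 1/0.04523″ = 22.109 pc.
M₁ = m₁ − 5 log₁₀ d₁ + 5 = 7.46 − 4.9253 + 5 = 7.5347.
M₂ = 6.73 − 6.7228 + 5 = 5.0072.
L₁/L₂ = 10^(0.4(M₂ − M₁)) = 10^(0.4 × (-2.5275)) = 10^(-1.01100) = 0.097499.

L₁/L₂ = 0.0975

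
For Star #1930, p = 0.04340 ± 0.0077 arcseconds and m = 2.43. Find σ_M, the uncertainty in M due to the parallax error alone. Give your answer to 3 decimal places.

σ_M = 0.385 mag

M = m − 5 log₁₀ d + 5 = m + 5 log₁₀ p + 5, so ∂M/∂p = 5/(p ln 10).
σ_M = (5/ln 10) · (σ_p/p) = 2.1715 × 0.0077/0.04340 = 2.1715 × 0.17742 = 0.38527.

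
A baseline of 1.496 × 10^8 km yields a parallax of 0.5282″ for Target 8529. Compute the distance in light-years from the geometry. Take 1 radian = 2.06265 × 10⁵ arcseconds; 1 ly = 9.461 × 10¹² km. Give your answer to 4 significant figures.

6.175 ly

θ = 0.5282″ = 0.5282/206265 = 2.5608 × 10^-6 rad.
d = B/θ = (1.496 × 10^8) / (2.5608 × 10^-6) = 5.8419 × 10^13 km = (5.8419 × 10^13) / (9.461 × 10^12) ly = 6.1747 ly.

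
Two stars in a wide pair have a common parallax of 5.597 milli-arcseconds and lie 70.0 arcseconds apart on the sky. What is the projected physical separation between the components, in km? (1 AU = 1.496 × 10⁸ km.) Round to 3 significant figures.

1.87 × 10^12 km

d = 1/p = 1/0.005597″ = 178.67 pc.
At distance d (pc), an angle of θ arcsec spans θ·d AU: s = 70.0 × 178.67 = 12507 AU.
= 12507 × 1.496 × 10⁸ km = 1.8710 × 10^12 km.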